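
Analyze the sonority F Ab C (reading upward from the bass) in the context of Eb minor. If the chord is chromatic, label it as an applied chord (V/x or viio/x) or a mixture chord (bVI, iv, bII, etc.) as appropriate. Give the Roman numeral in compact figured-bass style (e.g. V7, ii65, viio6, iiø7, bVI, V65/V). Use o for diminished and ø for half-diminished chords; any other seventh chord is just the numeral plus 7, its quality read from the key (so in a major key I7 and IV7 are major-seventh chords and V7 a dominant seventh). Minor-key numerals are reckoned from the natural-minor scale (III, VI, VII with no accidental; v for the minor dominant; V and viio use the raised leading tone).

ii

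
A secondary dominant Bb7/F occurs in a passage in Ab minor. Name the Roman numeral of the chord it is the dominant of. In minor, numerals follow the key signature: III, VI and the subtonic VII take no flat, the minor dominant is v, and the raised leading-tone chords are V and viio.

V

The chord is a dominant seventh chord on Bb.
A dominant resolves down a perfect fifth: Bb → Eb. In Ab minor, Eb is scale degree 5, i.e. V.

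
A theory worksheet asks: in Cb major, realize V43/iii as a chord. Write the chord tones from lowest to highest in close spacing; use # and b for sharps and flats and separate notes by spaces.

V43/iii is a secondary dominant — the dominant seventh of iii. iii in Cb major is Eb, so the applied chord's root is Bb, a perfect fifth above.
Building a dominant seventh chord on Bb gives Bb-D-F-Ab.
The figured bass 43 indicates second inversion, placing the fifth (F) in the bass: F-Ab-Bb-D.

F Ab Bb D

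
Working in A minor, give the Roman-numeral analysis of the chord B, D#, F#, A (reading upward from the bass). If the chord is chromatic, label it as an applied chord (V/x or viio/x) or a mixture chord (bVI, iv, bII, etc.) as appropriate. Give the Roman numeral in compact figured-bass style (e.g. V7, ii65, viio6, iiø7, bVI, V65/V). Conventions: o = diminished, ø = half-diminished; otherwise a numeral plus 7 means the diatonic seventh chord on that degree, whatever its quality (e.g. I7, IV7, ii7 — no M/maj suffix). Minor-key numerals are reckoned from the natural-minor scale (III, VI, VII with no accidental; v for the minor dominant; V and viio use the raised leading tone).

V7/V

Stacked in thirds the chord is B-D#-F#-A: a dominant seventh chord on B.
B is not a diatonic chord root with this quality in A minor, but it lies a perfect fifth above E (V), so the chord functions as an applied dominant of V.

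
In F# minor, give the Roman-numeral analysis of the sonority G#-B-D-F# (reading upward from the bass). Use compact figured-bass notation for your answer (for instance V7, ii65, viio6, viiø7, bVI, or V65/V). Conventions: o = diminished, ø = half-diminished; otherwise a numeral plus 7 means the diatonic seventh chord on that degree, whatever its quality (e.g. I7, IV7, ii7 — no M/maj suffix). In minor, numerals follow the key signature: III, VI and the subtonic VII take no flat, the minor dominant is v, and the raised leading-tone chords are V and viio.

iiø7

Stacked in thirds the chord is G#-B-D-F#: a half-diminished seventh chord on G#.
G# is scale degree 2 in F# minor, and a half-diminished seventh chord on that degree is written iiø7.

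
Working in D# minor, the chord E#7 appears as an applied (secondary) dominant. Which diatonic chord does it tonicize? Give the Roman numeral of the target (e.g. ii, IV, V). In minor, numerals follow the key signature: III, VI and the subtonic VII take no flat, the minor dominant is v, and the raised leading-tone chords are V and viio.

V

The chord is a dominant seventh chord on E#.
A dominant resolves down a perfect fifth: E# → A#. In D# minor, A# is scale degree 5, i.e. V.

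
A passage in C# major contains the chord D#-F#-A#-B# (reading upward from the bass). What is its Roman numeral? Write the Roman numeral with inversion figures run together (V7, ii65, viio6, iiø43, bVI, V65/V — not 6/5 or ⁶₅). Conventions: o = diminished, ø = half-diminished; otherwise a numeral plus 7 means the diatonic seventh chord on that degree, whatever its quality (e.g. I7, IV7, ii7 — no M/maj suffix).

viiø65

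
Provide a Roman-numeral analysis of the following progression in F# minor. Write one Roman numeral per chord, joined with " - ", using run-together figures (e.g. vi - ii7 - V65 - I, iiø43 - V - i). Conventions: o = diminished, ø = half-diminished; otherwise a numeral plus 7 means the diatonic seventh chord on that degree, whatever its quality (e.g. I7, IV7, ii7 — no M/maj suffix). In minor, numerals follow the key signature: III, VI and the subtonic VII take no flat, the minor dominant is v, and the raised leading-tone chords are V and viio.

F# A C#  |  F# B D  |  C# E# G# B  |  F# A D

F#-A-C#: root F# is the tonic; minor triad there is i.
F#-B-D has root B, degree 4 in F# minor, so iv64.
C#-E#-G#-B has root C#, degree 5 in F# minor, so V7.
F#-A-D: root D is the submediant; major triad there is VI6.

i - iv64 - V7 - VI6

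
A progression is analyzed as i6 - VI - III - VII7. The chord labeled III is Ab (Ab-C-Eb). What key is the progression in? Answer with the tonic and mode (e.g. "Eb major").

F minor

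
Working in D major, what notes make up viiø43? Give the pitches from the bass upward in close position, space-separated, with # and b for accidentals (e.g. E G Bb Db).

In D major, the leading tone is C#, and the diatonic chord built there is a half-diminished seventh chord.
That chord is spelled C#-E-G-B.
The figured bass 43 indicates second inversion, placing the fifth (G) in the bass: G-B-C#-E.

G B C# E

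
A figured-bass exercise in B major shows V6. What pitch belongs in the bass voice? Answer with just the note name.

A#

V in B major has root F#; the chord is F#-A#-C#.
The figure 6 means first inversion — the third is in the bass.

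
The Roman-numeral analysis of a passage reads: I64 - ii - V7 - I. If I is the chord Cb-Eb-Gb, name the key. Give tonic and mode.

Cb major

The anchor chord is a major triad on Cb, labeled I.
If Cb is scale degree 1 and the mode makes that degree carry a major triad, the tonic is Cb and the mode is major.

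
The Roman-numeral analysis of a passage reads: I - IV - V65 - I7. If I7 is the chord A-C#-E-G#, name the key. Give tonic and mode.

I7 is given as A-C#-E-G# — a major seventh chord with root A.
If A is scale degree 1 and the mode makes that degree carry a major seventh chord, the tonic is A and the mode is major.

A major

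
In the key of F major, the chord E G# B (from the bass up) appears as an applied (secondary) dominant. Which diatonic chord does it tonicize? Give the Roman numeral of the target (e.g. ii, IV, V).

The chord is a major triad on E.
A dominant resolves down a perfect fifth: E → A. In F major, A is scale degree 3, i.e. iii.

iii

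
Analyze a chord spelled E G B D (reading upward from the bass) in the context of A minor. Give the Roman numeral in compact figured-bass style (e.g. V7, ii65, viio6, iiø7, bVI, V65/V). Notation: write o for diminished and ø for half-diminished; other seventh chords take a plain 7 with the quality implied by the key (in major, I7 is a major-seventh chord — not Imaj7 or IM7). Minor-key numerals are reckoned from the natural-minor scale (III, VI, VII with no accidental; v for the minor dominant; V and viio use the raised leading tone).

v7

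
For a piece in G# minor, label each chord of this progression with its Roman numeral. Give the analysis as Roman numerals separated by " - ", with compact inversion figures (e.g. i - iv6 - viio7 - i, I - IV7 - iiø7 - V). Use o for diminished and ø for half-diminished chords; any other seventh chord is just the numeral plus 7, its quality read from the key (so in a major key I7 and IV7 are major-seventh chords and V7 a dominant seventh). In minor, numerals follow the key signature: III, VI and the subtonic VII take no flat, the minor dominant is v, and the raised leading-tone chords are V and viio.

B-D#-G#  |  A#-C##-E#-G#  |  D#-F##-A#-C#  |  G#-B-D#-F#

i6 - V7/V - V7 - i7

B-D#-G#: minor triad on G# = scale degree 1 → i6.
A#-C##-E#-G# is the secondary dominant of V (dominant seventh chord on A#): V7/V.
D#-F##-A#-C#: root D# is the dominant; dominant seventh chord there is V7.
G#-B-D#-F# has root G#, degree 1 in G# minor, so i7.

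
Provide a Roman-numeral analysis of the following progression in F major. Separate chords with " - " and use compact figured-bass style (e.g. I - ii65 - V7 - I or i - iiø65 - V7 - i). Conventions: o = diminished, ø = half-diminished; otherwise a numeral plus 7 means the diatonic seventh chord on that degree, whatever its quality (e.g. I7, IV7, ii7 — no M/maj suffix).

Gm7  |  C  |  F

ii7 - V - I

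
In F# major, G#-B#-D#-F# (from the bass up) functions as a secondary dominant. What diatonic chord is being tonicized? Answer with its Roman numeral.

V

The chord is a dominant seventh chord on G#.
A dominant resolves down a perfect fifth: G# → C#. In F# major, C# is scale degree 5, i.e. V.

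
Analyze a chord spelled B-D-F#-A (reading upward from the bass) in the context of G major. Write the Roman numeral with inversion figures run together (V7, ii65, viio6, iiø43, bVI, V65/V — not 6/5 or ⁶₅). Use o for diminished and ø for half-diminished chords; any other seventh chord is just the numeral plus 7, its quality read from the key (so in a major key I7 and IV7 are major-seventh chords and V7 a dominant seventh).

The pitches B-D-F#-A form a minor seventh chord rooted on B.
In G major, B is the mediant; the diatonic minor seventh chord there is iii7.

iii7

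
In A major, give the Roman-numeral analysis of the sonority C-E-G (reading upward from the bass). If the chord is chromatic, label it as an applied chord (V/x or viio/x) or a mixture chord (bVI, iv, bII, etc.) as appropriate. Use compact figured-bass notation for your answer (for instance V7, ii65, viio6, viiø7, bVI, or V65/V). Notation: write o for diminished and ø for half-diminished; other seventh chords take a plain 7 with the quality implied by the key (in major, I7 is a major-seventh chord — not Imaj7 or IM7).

Stacked in thirds the chord is C-E-G: a major triad on C.
C is the lowered third degree of A major (diatonic 3 would be C#). This is a major triad on the lowered third degree, borrowed from the parallel minor.

bIII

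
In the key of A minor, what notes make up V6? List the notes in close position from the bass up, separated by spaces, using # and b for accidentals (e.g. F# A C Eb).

G# B E

In A minor, the fifth degree is E. The dominant is major (leading tone raised), so V is a major triad.
Stacking thirds from E gives E-G#-B.
The figured bass 6 indicates first inversion, placing the third (G#) in the bass: G#-B-E.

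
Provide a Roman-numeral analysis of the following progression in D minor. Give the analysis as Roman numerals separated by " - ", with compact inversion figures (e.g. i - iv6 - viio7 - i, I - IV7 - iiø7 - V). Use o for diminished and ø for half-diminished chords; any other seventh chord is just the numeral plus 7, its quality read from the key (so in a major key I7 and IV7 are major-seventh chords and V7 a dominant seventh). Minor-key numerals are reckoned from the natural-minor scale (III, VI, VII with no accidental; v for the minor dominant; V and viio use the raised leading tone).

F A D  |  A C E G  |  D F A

i6 - v7 - i

F-A-D: minor triad on D = scale degree 1 → i6.
A-C-E-G: minor seventh chord on A = scale degree 5 → v7.
D-F-A: minor triad on D = scale degree 1 → i.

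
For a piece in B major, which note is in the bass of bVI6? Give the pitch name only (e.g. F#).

B

bVI in B major has root G; the chord is G-B-D.
The figure 6 means first inversion — the third is in the bass.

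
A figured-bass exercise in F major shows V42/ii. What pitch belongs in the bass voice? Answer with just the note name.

C

The applied chord V42/ii is rooted on D: D-F#-A-C.
The figure 42 means third inversion — the seventh is in the bass.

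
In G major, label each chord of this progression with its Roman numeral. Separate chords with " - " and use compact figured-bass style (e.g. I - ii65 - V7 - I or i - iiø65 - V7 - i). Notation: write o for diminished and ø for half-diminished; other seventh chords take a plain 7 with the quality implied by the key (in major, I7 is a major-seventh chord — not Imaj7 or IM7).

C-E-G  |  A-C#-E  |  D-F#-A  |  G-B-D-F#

IV - V/V - V - I7

C-E-G: major triad on C = scale degree 4 → IV.
A-C#-E: a major triad on A, the applied dominant of V → V/V.
D-F#-A: root D is the dominant; major triad there is V.
G-B-D-F#: major seventh chord on G = scale degree 1 → I7.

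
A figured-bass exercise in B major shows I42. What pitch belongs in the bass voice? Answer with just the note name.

A#

I in B major has root B; the chord is B-D#-F#-A#.
The figure 42 means third inversion — the seventh is in the bass.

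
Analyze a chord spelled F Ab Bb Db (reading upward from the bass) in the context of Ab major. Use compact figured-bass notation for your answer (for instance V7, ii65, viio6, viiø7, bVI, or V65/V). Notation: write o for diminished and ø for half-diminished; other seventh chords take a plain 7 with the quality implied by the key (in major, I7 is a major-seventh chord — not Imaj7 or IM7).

Stacked in thirds the chord is Bb-Db-F-Ab: a minor seventh chord on Bb.
In Ab major, Bb is the supertonic; the diatonic minor seventh chord there is ii7.
With F in the bass the chord is in second inversion, so the figured bass is 43.

ii43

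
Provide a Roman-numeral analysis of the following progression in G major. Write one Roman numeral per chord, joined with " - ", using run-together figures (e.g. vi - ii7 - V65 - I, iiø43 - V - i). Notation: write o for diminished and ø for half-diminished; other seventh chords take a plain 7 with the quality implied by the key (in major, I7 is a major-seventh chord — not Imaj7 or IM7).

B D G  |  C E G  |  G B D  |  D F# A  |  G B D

B-D-G has root G, degree 1 in G major, so I6.
C-E-G: major triad on C = scale degree 4 → IV.
G-B-D: major triad on G = scale degree 1 → I.
D-F#-A has root D, degree 5 in G major, so V.
G-B-D has root G, degree 1 in G major, so I.

I6 - IV - I - V - I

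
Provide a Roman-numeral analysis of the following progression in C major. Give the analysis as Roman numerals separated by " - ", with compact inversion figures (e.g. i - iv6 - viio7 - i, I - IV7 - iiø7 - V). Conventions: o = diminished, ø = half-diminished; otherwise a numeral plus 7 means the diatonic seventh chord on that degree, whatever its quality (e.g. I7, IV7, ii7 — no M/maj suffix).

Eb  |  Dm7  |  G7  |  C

bIII - ii7 - V7 - I

Eb is non-diatonic — bIII, a mixture chord from C minor.
Dm7: minor seventh chord on D = scale degree 2 → ii7.
G7: root G is the dominant; dominant seventh chord there is V7.
C: root C is the tonic; major triad there is I.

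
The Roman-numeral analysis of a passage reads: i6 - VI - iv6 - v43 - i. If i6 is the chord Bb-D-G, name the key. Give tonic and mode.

G minor

The chord Gm/Bb is a minor triad rooted on G; its label is i6.
If G is scale degree 1 and the mode makes that degree carry a minor triad, the tonic is G and the mode is minor.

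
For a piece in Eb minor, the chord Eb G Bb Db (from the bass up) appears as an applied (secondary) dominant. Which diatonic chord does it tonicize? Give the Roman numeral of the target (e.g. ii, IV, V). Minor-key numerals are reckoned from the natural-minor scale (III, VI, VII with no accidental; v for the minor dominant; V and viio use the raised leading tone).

The chord is a dominant seventh chord on Eb.
A dominant resolves down a perfect fifth: Eb → Ab. In Eb minor, Ab is scale degree 4, i.e. iv.

iv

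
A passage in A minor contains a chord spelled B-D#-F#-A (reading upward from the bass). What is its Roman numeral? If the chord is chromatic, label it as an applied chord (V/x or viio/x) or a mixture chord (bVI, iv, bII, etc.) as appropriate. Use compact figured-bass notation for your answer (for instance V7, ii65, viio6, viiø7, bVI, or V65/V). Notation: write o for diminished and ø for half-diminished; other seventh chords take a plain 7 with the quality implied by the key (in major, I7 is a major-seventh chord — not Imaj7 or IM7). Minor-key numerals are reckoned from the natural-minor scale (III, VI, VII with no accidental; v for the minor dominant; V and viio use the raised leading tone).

Stacked in thirds the chord is B-D#-F#-A: a dominant seventh chord on B.
B is not a diatonic chord root with this quality in A minor, but it lies a perfect fifth above E (V), so the chord functions as an applied dominant of V.

V7/V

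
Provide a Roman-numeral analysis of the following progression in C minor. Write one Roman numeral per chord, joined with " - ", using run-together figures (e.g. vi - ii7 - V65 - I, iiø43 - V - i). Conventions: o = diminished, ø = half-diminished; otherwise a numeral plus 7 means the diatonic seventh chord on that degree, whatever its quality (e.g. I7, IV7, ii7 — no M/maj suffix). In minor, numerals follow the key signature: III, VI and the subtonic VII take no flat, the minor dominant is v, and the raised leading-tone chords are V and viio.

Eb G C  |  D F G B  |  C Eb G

i6 - V43 - i

Eb-G-C: minor triad on C = scale degree 1 → i6.
D-F-G-B: dominant seventh chord on G = scale degree 5 → V43.
C-Eb-G has root C, degree 1 in C minor, so i.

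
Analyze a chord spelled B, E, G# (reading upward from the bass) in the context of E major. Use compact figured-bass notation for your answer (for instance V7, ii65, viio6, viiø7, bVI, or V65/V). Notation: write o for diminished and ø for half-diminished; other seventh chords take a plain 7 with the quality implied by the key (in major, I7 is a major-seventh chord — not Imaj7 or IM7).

I64

Stacked in thirds the chord is E-G#-B: a major triad on E.
E is scale degree 1 in E major, and a major triad on that degree is written I.
With B in the bass the chord is in second inversion, so the figured bass is 64.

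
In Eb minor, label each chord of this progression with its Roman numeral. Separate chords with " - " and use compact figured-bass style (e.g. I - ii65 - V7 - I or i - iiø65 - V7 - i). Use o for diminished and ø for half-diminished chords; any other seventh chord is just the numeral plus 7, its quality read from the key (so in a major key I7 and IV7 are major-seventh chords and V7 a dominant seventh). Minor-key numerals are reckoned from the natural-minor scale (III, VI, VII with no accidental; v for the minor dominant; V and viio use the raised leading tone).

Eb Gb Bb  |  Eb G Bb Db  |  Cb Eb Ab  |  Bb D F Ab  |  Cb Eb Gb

i - V7/iv - iv6 - V7 - VI

Eb-Gb-Bb: minor triad on Eb = scale degree 1 → i.
Eb-G-Bb-Db is the secondary dominant of iv (dominant seventh chord on Eb): V7/iv.
Cb-Eb-Ab: root Ab is the subdominant; minor triad there is iv6.
Bb-D-F-Ab: root Bb is the dominant; dominant seventh chord there is V7.
Cb-Eb-Gb has root Cb, degree 6 in Eb minor, so VI.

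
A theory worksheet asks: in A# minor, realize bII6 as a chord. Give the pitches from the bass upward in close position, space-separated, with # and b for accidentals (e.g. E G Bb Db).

Scale degree 2 in A# minor is B#; lowering it a half step gives B. bII6 is the Neapolitan sixth — a major triad on the lowered second degree, here in its customary first inversion.
So the chord is B-D#-F#, a major triad.
The figured bass 6 indicates first inversion, placing the third (D#) in the bass: D#-F#-B.

D# F# B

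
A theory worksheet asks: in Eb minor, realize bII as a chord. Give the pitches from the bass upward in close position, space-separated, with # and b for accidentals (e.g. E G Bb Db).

Scale degree 2 in Eb minor is F; lowering it a half step gives Fb. bII is the Neapolitan chord — a major triad on the lowered second degree.
So the chord is Fb-Ab-Cb, a major triad.

Fb Ab Cb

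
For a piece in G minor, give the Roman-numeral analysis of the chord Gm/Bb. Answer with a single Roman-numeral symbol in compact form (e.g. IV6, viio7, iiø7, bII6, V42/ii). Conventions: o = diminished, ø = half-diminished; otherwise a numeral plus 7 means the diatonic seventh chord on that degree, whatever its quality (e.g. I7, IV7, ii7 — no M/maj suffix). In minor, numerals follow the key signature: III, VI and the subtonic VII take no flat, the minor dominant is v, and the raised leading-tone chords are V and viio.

i6

The pitches G-Bb-D form a minor triad rooted on G.
In G minor, G is the tonic; the diatonic minor triad there is i.
With Bb in the bass the chord is in first inversion, so the figured bass is 6.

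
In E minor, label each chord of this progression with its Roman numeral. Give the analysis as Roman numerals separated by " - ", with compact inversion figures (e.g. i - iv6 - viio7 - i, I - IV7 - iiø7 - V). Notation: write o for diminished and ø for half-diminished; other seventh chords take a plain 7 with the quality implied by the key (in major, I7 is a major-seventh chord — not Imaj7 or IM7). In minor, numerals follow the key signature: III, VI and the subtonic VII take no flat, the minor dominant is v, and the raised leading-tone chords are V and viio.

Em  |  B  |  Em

i - V - i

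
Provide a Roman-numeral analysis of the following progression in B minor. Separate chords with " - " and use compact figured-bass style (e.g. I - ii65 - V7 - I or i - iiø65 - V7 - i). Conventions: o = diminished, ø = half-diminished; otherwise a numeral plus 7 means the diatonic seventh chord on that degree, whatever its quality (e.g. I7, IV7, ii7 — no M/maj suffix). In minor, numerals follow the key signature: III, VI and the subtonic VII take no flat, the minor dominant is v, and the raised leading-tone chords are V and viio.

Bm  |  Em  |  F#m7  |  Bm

i - iv - v7 - i

Bm has root B, degree 1 in B minor, so i.
Em has root E, degree 4 in B minor, so iv.
F#m7: minor seventh chord on F# = scale degree 5 → v7.
Bm: minor triad on B = scale degree 1 → i.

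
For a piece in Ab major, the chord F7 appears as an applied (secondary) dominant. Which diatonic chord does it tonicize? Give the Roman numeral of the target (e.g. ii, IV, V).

The chord is a dominant seventh chord on F.
A dominant resolves down a perfect fifth: F → Bb. In Ab major, Bb is scale degree 2, i.e. ii.

ii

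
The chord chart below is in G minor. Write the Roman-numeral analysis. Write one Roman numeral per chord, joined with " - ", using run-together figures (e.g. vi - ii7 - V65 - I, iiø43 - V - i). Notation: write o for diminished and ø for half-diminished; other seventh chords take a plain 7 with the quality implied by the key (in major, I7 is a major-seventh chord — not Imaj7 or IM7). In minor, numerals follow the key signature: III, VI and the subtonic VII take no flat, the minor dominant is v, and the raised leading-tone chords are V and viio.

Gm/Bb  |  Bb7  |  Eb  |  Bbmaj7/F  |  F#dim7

Gm/Bb has root G, degree 1 in G minor, so i6.
Bb7: a dominant seventh chord on Bb, the applied dominant of VI → V7/VI.
Eb has root Eb, degree 6 in G minor, so VI.
Bbmaj7/F: root Bb is the mediant; major seventh chord there is III43.
F#dim7: fully diminished seventh chord on F# = scale degree 7 → viio7.

i6 - V7/VI - VI - III43 - viio7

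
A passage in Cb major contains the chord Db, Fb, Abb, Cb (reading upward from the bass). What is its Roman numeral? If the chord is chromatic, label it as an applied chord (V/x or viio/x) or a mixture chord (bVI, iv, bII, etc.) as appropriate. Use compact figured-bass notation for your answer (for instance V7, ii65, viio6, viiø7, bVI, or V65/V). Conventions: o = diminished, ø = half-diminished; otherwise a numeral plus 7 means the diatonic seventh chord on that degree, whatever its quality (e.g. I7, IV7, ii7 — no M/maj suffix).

The pitches Db-Fb-Abb-Cb form a half-diminished seventh chord rooted on Db.
Db is the second degree of Cb major. This is the half-diminished supertonic seventh, borrowed from the parallel minor.

iiø7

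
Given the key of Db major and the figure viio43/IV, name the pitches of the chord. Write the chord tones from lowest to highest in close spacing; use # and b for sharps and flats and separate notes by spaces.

The slash marks an applied leading-tone chord: viio of IV. In Db major, IV is Gb, so the leading tone to it is F, a half step below.
Building a fully diminished seventh chord on F gives F-Ab-Cb-Ebb.
With the 43 figure the chord is in second inversion; from the bass Cb upward in close position it reads Cb-Ebb-F-Ab.

Cb Ebb F Ab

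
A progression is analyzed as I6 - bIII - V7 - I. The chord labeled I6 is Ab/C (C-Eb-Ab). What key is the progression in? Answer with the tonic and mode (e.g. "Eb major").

The chord Ab/C is a major triad rooted on Ab; its label is I6.
If Ab is scale degree 1 and the mode makes that degree carry a major triad, the tonic is Ab and the mode is major.

Ab major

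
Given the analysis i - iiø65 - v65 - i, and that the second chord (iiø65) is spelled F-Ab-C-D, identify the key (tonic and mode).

C minor

The chord Dm7b5/F is a half-diminished seventh chord rooted on D; its label is iiø65.
iiø65 on D implies D is the supertonic; that puts the tonic at C, and the lowercase numeral fits minor mode.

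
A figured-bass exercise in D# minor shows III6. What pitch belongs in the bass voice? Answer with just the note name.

A#

III in D# minor has root F#; the chord is F#-A#-C#.
The figure 6 means first inversion — the third is in the bass.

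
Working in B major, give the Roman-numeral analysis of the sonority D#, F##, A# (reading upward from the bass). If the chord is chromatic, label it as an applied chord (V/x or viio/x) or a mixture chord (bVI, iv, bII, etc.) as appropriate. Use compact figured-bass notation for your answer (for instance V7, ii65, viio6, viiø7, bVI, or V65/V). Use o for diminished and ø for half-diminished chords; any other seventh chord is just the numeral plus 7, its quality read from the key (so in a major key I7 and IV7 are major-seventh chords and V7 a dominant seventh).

The pitches D#-F##-A# form a major triad rooted on D#.
D# is not a diatonic chord root with this quality in B major, but it lies a perfect fifth above G# (vi), so the chord functions as an applied dominant of vi.

V/vi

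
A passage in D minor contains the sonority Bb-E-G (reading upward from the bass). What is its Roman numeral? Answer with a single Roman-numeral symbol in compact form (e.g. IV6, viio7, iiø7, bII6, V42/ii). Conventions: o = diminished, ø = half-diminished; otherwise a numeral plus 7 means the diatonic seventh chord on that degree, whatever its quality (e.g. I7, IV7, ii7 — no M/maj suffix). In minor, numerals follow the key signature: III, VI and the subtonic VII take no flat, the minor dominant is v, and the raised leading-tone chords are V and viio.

iio64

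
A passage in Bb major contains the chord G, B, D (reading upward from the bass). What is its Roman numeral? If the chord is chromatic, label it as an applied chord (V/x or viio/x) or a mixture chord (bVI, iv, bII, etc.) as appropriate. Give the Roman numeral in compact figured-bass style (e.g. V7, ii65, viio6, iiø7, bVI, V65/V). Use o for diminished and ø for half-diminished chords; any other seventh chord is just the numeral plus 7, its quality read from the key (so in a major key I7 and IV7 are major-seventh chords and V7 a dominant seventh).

V/ii

The pitches G-B-D form a major triad rooted on G.
G is not a diatonic chord root with this quality in Bb major, but it lies a perfect fifth above C (ii), so the chord functions as an applied dominant of ii.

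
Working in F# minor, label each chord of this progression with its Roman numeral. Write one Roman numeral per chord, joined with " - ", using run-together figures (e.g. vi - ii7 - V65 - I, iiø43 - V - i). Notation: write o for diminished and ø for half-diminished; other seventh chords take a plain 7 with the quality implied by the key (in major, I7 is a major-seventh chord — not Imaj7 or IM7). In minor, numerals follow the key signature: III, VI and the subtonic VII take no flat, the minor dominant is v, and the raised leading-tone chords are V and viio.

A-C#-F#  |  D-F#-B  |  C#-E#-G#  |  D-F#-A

A-C#-F#: root F# is the tonic; minor triad there is i6.
D-F#-B has root B, degree 4 in F# minor, so iv6.
C#-E#-G# has root C#, degree 5 in F# minor, so V.
D-F#-A: root D is the submediant; major triad there is VI.

i6 - iv6 - V - VI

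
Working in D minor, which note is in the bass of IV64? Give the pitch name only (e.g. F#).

D

IV in D minor has root G; the chord is G-B-D.
The figure 64 means second inversion — the fifth is in the bass.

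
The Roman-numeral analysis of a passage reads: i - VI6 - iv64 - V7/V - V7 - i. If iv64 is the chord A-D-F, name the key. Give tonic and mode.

A minor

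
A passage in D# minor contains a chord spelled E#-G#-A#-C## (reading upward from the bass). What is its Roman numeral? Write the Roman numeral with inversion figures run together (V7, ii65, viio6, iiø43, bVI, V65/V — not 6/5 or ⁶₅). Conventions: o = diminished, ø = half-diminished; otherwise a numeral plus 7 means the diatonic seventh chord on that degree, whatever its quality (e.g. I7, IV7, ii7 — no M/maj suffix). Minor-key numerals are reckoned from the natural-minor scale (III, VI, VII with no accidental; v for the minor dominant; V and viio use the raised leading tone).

V43

Stacked in thirds the chord is A#-C##-E#-G#: a dominant seventh chord on A#.
In D# minor, A# is the dominant; the diatonic dominant seventh chord there is V7.
With E# in the bass the chord is in second inversion, so the figured bass is 43.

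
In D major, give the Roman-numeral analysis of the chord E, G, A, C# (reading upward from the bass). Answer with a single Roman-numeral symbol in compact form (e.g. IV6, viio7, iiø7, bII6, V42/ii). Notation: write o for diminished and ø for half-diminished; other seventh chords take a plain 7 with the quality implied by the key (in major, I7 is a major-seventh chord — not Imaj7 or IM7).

The pitches A-C#-E-G form a dominant seventh chord rooted on A.
A is scale degree 5 in D major, and a dominant seventh chord on that degree is written V7.
With E in the bass the chord is in second inversion, so the figured bass is 43.

V43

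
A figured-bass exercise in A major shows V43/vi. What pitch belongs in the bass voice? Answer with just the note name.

The applied chord V43/vi is rooted on C#: C#-E#-G#-B.
The figure 43 means second inversion — the fifth is in the bass.

G#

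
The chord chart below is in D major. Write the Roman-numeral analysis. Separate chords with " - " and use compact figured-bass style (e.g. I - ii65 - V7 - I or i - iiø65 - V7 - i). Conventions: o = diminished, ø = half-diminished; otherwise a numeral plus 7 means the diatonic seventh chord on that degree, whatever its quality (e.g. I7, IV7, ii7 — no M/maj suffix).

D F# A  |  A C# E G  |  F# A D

D-F#-A: major triad on D = scale degree 1 → I.
A-C#-E-G has root A, degree 5 in D major, so V7.
F#-A-D has root D, degree 1 in D major, so I6.

I - V7 - I6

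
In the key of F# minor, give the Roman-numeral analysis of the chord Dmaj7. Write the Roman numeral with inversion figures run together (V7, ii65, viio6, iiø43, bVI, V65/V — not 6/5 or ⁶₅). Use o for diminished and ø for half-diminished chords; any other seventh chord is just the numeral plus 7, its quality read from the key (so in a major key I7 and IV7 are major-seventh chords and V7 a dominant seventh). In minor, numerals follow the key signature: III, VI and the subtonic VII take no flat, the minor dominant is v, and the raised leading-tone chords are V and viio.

Stacked in thirds the chord is D-F#-A-C#: a major seventh chord on D.
D is scale degree 6 in F# minor, and a major seventh chord on that degree is written VI7.

VI7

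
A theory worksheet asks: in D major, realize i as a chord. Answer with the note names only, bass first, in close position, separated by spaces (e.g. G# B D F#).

Scale degree 1 in D major is D; here the chord built on it is altered to a minor triad. i is the minor tonic, borrowed from the parallel minor.
So the chord is D-F-A.

D F A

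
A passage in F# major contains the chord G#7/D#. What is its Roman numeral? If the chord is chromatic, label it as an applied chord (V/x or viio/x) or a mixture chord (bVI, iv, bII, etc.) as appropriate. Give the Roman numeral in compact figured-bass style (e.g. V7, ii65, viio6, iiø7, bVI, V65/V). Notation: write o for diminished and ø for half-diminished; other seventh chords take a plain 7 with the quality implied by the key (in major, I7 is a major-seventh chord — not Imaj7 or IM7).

V43/V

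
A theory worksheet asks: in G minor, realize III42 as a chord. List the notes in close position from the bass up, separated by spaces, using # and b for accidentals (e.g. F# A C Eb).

In G minor, the mediant is Bb, and the diatonic chord built there is a major seventh chord.
Stacking thirds from Bb gives Bb-D-F-A.
With the 42 figure the chord is in third inversion; from the bass A upward in close position it reads A-Bb-D-F.

A Bb D F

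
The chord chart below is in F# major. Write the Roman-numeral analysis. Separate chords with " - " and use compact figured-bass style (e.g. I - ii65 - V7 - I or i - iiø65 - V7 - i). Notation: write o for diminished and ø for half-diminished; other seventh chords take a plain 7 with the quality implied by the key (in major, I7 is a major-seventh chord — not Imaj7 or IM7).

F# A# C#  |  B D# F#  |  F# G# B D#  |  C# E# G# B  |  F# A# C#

I - IV - ii42 - V7 - I

F#-A#-C#: major triad on F# = scale degree 1 → I.
B-D#-F#: root B is the subdominant; major triad there is IV.
F#-G#-B-D# has root G#, degree 2 in F# major, so ii42.
C#-E#-G#-B: root C# is the dominant; dominant seventh chord there is V7.
F#-A#-C# has root F#, degree 1 in F# major, so I.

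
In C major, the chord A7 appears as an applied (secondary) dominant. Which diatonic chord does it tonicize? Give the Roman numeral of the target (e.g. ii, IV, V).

ii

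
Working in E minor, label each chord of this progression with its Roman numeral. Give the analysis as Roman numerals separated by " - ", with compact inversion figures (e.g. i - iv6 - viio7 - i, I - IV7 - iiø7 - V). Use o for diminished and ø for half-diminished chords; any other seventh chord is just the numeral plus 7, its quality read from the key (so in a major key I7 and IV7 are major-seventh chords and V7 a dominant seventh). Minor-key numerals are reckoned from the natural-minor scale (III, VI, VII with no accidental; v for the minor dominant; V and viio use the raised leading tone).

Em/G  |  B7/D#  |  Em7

i6 - V65 - i7

Em/G: root E is the tonic; minor triad there is i6.
B7/D#: dominant seventh chord on B = scale degree 5 → V65.
Em7 has root E, degree 1 in E minor, so i7.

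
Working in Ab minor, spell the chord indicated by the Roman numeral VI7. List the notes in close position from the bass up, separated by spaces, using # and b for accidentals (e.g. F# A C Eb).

Fb Ab Cb Eb

In Ab minor, the submediant is Fb, and the diatonic chord built there is a major seventh chord.
Stacking thirds from Fb gives Fb-Ab-Cb-Eb.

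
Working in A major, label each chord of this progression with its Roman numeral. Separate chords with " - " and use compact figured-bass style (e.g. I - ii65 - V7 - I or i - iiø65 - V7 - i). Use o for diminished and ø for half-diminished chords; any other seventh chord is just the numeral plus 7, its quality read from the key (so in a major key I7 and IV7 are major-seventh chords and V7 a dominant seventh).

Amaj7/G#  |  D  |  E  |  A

I42 - IV - V - I

Amaj7/G#: major seventh chord on A = scale degree 1 → I42.
D: major triad on D = scale degree 4 → IV.
E: root E is the dominant; major triad there is V.
A has root A, degree 1 in A major, so I.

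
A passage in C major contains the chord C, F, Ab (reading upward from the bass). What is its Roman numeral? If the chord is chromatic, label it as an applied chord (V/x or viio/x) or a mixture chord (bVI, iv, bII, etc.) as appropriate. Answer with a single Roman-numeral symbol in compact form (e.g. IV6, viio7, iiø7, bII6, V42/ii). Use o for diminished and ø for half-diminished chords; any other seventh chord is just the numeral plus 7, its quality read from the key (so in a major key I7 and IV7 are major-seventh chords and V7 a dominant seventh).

Stacked in thirds the chord is F-Ab-C: a minor triad on F.
F is the fourth degree of C major. This is the minor subdominant, borrowed from the parallel minor.
With C in the bass the chord is in second inversion, so the figured bass is 64.

iv64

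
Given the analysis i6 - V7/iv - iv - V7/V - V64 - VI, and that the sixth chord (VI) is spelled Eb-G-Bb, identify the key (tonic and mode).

G minor

VI is given as Eb-G-Bb — a major triad with root Eb.
Counting down 5 scale steps from Eb places the tonic on G; a major triad on degree 6 is diatonic only in minor.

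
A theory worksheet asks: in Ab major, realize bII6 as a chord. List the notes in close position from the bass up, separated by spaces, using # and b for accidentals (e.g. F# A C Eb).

bII6 is the Neapolitan sixth — a major triad on the lowered second degree, here in its customary first inversion. In Ab major that root is Bbb.
So the chord is Bbb-Db-Fb, a major triad.
The figured bass 6 indicates first inversion, placing the third (Db) in the bass: Db-Fb-Bbb.

Db Fb Bbb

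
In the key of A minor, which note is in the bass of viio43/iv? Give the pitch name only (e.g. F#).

G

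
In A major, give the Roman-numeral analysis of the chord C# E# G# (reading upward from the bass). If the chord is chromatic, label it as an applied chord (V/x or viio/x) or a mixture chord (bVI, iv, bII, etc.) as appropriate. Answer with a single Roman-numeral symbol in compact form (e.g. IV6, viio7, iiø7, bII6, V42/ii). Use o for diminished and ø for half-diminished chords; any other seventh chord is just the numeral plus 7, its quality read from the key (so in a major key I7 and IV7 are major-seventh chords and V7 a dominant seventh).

V/vi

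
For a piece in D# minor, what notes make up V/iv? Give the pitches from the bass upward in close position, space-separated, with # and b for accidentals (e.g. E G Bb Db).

D# F## A#

The slash means an applied dominant: we want the dominant of iv. In D# minor, iv is G# minor, and its dominant is built on D#.
Building a major triad on D# gives D#-F##-A#.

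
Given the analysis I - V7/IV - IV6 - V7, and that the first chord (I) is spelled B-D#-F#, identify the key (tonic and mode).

B major

The anchor chord is a major triad on B, labeled I.
If B is scale degree 1 and the mode makes that degree carry a major triad, the tonic is B and the mode is major.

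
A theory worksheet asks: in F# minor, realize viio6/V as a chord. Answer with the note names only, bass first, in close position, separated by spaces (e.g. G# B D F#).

The slash marks an applied leading-tone chord: viio of V. In F# minor, V is C#, so the leading tone to it is B#, a half step below.
Building a diminished triad on B# gives B#-D#-F#.
The figured bass 6 indicates first inversion, placing the third (D#) in the bass: D#-F#-B#.

D# F# B#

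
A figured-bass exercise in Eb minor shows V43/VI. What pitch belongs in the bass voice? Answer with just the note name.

Db

The applied chord V43/VI is rooted on Gb: Gb-Bb-Db-Fb.
The figure 43 means second inversion — the fifth is in the bass.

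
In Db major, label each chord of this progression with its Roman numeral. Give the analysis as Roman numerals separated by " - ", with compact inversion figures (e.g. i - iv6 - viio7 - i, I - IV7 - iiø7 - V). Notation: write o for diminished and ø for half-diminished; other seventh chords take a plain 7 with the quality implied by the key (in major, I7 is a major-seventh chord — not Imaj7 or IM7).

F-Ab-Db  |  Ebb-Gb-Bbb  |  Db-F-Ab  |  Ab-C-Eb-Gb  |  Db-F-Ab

I6 - bII - I - V7 - I

F-Ab-Db: major triad on Db = scale degree 1 → I6.
Ebb-Gb-Bbb: Ebb with this quality isn't in the key; a major triad on b2 is the Neapolitan chord, bII.
Db-F-Ab: root Db is the tonic; major triad there is I.
Ab-C-Eb-Gb has root Ab, degree 5 in Db major, so V7.
Db-F-Ab: major triad on Db = scale degree 1 → I.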